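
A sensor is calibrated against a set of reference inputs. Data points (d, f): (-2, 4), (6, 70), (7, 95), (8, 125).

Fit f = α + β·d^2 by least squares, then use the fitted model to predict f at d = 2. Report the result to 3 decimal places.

f̂ = 4.440

Compute the Gram sums: Σ1 = 4, Σd^2 = 153, Σd^2·d^2 = 7809.
Right-hand side: Σf = 294, Σd^2·f = 15191.
So MᵀM·[α, β]ᵀ = Mᵀf: [[4, 153]; [153, 7809]]·[α, β]ᵀ = [294, 15191]ᵀ.
Δ = 4·7809 − 153² = 7827.
α = (294·7809 − 153·15191)/7827 = -9459/2609; β = (4·15191 − 153·294)/7827 = 15782/7827.
At d = 2: f̂ = (-9459/2609)·(1) + (15782/7827)·(4) = 34751/7827.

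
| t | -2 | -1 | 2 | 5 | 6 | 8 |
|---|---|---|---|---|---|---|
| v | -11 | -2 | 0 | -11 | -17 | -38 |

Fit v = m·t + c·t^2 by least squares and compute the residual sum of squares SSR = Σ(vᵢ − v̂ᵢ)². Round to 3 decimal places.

SSR = 10.345

MᵀM·[m, c]ᵀ = Mᵀv reads: 134·m + 852·c = -437;  852·m + 6050·c = -3365.
Determinant 134·6050 − 852² = 84796.
m = ((-437)·6050 − 852·(-3365))/84796 = 111565/42398; c = (134·(-3365) − 852·(-437))/84796 = -39293/42398.
Residuals: -43038/21199, 67/43, -32979/21199, -20939/21199, 12196/21199, 5554/21199; SSR = 219301/21199.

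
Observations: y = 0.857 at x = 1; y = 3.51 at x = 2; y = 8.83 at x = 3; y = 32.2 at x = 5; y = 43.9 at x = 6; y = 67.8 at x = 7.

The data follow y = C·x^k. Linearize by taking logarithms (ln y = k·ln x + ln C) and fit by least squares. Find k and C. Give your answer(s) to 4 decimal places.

Taking logs, ln y = k·ln x + ln C, so regress ln y on ln x.
Σln x = 7.1389, Σ(ln x)² = 11.2747, Σln y = 14.7499, Σln x·ln y = 23.8325.
Equations: 11.2747·k + 7.1389·ln C = 23.8325;  7.1389·k + 6·ln C = 14.7499.
Slope k = (n·Σln x·ln y − Σln x·Σln y)/(n·Σ(ln x)² − (Σln x)²) = (6·23.8325 − 7.1389·14.7499)/16.6845 = 2.25943; ln C = (Σln y − k·Σln x)/n = -0.22998, so C = exp(-0.22998) = 0.79455.

k = 2.2594, C = 0.7945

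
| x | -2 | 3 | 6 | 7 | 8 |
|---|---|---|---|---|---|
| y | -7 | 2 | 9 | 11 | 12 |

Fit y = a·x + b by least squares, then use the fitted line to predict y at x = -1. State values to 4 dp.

ŷ = -5.2178

The normal system MᵀM·[a, b]ᵀ = Mᵀy is [[162, 22]; [22, 5]]·[a, b]ᵀ = [247, 27]ᵀ.
Eliminating b: 5·(row 1) − 22·(row 2) gives 326·a = 5·247 − 22·27 = 641, so a = 641/326.
Then b = (27 − 22·(641/326))/5 = -530/163.
At x = -1: ŷ = (641/326)·(-1) + (-530/163)·(1) = -1701/326.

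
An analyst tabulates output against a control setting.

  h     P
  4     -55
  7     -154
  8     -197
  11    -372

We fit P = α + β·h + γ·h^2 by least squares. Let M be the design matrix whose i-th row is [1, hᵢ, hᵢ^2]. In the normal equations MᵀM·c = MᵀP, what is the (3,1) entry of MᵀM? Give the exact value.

Row 3 ↔ basis h^2, column 1 ↔ basis 1, so (MᵀM)_{3,1} = Σᵢ h^2 = (16)·(1) + (49)·(1) + (64)·(1) + (121)·(1) = 250.

250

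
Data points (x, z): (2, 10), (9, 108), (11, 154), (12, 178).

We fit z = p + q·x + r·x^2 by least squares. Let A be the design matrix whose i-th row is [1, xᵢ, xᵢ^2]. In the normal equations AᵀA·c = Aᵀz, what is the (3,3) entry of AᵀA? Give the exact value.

Row 3 ↔ basis x^2, column 3 ↔ basis x^2, so (AᵀA)_{3,3} = Σᵢ (x^2)·(x^2) = (4)·(4) + (81)·(81) + (121)·(121) + (144)·(144) = 41954.

41954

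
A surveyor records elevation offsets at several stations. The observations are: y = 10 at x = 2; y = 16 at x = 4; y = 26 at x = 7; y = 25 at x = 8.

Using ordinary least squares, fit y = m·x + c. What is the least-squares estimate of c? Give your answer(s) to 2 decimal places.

c = 5.00

AᵀA·[m, c]ᵀ = Aᵀy reads: 133·m + 21·c = 466;  21·m + 4·c = 77.
(Σx·x = 133, Σx = 21, Σ1 = 4, Σx·y = 466, Σy = 77.)
Eliminating c: 4·(row 1) − 21·(row 2) gives 91·m = 4·466 − 21·77 = 247, so m = 19/7.
Then c = (77 − 21·(19/7))/4 = 5.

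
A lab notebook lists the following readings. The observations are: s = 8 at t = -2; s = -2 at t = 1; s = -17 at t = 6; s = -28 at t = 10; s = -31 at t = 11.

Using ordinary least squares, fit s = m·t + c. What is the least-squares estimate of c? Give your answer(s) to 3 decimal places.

c = 1.461

Compute the Gram sums: Σt·t = 262, Σt = 26, Σ1 = 5.
Moment sums: Σt·s = -741, Σs = -70.
Normal equations: [[262, 26]; [26, 5]]·[m, c]ᵀ = [-741, -70]ᵀ.
Determinant 262·5 − 26² = 634.
m = ((-741)·5 − 26·(-70))/634 = -1885/634; c = (262·(-70) − 26·(-741))/634 = 463/317.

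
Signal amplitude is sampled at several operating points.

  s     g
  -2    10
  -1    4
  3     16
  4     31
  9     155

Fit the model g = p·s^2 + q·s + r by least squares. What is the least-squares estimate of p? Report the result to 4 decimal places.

p = 1.9686

Entries of AᵀA: Σs^2·s^2 = 6915, Σs^2·s = 811, Σs^2 = 111, Σs·s = 111, Σs = 13, Σ1 = 5.
For Aᵀg: Σs^2·g = 13239, Σs·g = 1543, Σg = 216.
Row-reducing yields p = 689/350, q = -213/350, r = 27/25.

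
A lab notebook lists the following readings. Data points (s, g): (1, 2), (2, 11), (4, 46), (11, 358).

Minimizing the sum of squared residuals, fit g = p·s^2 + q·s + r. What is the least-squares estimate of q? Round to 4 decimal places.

q = -0.2965

Sums needed: Σs^2·s^2 = 14914, Σs^2·s = 1404, Σs^2 = 142, Σs·s = 142, Σs = 18, Σ1 = 4.
Right-hand side: Σs^2·g = 44100, Σs·g = 4146, Σg = 417.
Normal equations: [[14914, 1404, 142]; [1404, 142, 18]; [142, 18, 4]]·[p, q, r]ᵀ = [44100, 4146, 417]ᵀ.
Row-reducing yields p = 1543/516, q = -51/172, r = -295/516.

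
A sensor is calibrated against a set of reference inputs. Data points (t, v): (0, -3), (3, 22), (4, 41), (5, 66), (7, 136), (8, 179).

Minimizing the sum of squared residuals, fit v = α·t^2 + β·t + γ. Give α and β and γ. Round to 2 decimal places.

AᵀA·[α, β, γ]ᵀ = Aᵀv reads: 7459·α + 1071·β + 163·γ = 20624;  1071·α + 163·β + 27·γ = 2944;  163·α + 27·β + 6·γ = 441.
Inverting the 3×3 Gram matrix, [α, β, γ]ᵀ = [52311/17810, -2729/3562, -25339/8905]ᵀ.

α = 2.94, β = -0.77, γ = -2.85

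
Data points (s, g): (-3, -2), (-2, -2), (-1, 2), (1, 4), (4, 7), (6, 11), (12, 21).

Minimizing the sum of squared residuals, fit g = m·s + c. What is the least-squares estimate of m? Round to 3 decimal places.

m = 1.523

Sums needed: Σs·s = 211, Σs = 17, Σ1 = 7.
Moment sums: Σs·g = 358, Σg = 41.
det = 211·7 − 17² = 1188.
m = (358·7 − 17·41)/1188 = 67/44; c = (211·41 − 17·358)/1188 = 95/44.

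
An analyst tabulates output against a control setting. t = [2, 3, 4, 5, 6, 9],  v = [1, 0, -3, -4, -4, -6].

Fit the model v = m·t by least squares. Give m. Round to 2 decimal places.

Sums needed: Σt·t = 171.
For Mᵀv: Σt·v = -108.
MᵀM·[m]ᵀ = Mᵀv becomes [[171]]·[m]ᵀ = [-108]ᵀ.
Hence m = -108 / 171 ≈ -0.631579.

m = -0.63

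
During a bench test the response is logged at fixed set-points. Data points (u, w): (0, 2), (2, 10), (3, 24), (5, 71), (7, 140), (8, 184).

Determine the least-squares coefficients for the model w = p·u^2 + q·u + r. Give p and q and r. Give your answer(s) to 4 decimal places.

p = 3.0470, q = -1.5474, r = 1.5978

Entries of AᵀA: Σu^2·u^2 = 7219, Σu^2·u = 1015, Σu^2 = 151, Σu·u = 151, Σu = 25, Σ1 = 6.
And Σu^2·w = 20667, Σu·w = 2899, Σw = 431.
So AᵀA·[p, q, r]ᵀ = Aᵀw: [[7219, 1015, 151]; [1015, 151, 25]; [151, 25, 6]]·[p, q, r]ᵀ = [20667, 2899, 431]ᵀ.
Row-reducing yields p = 51409/16872, q = -26107/16872, r = 4493/2812.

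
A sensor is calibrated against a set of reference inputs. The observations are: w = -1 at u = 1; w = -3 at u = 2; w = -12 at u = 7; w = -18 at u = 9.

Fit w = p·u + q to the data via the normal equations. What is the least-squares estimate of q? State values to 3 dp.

Entries of XᵀX: Σu·u = 135, Σu = 19, Σ1 = 4.
And Σu·w = -253, Σw = -34.
XᵀX·[p, q]ᵀ = Xᵀw becomes [[135, 19]; [19, 4]]·[p, q]ᵀ = [-253, -34]ᵀ.
Determinant 135·4 − 19² = 179.
p = ((-253)·4 − 19·(-34))/179 = -366/179; q = (135·(-34) − 19·(-253))/179 = 217/179.

q = 1.212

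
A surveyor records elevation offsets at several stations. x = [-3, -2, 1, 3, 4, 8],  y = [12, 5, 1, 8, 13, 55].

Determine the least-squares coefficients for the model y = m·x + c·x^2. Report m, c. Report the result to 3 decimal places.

Sums needed: Σx·x = 103, Σx·x^2 = 569, Σx^2·x^2 = 4531.
And Σx·y = 471, Σx^2·y = 3929.
Determinant 103·4531 − 569² = 142932.
m = (471·4531 − 569·3929)/142932 = -25375/35733; c = (103·3929 − 569·471)/142932 = 34172/35733.

m = -0.710, c = 0.956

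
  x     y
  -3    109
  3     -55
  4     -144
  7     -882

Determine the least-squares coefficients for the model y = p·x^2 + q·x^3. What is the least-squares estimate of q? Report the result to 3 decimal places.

Entries of AᵀA: Σx^2·x^2 = 2819, Σx^2·x^3 = 17831, Σx^3·x^3 = 123203.
And Σx^2·y = -45036, Σx^3·y = -316170.
So AᵀA·[p, q]ᵀ = Aᵀy: [[2819, 17831]; [17831, 123203]]·[p, q]ᵀ = [-45036, -316170]ᵀ.
Eliminating q: 123203·(row 1) − 17831·(row 2) gives 29364696·p = 123203·(-45036) − 17831·(-316170) = 89056962, so p = 4947609/1631372.
Then q = ((-316170) − 17831·(4947609/1631372))/123203 = -4902573/1631372.

q = -3.005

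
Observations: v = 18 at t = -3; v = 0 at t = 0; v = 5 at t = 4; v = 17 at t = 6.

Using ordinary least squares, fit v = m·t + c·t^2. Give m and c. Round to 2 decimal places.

With design matrix A, AᵀA = [[61, 253]; [253, 1633]] and Aᵀv = [68, 854]ᵀ.
det = 61·1633 − 253² = 35604.
m = (68·1633 − 253·854)/35604 = -761/258; c = (61·854 − 253·68)/35604 = 5815/5934.

m = -2.95, c = 0.98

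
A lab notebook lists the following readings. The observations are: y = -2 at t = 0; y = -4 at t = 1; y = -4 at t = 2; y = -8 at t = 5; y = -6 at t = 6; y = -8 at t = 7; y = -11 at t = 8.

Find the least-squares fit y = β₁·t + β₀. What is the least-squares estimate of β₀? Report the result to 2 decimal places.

Forming AᵀA = [[179, 29]; [29, 7]] and Aᵀy = [-232, -43]ᵀ gives AᵀA·[β₁, β₀]ᵀ = Aᵀy.
Eliminating β₀: 7·(row 1) − 29·(row 2) gives 412·β₁ = 7·(-232) − 29·(-43) = -377, so β₁ = -377/412.
Then β₀ = ((-43) − 29·(-377/412))/7 = -969/412.

β₀ = -2.35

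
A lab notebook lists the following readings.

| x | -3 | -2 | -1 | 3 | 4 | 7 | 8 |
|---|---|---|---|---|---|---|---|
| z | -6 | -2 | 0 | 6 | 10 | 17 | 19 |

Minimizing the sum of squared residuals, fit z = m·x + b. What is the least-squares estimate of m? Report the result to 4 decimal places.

m = 2.1696

Entries of MᵀM: Σx·x = 152, Σx = 16, Σ1 = 7.
For Mᵀz: Σx·z = 351, Σz = 44.
So MᵀM·[m, b]ᵀ = Mᵀz: [[152, 16]; [16, 7]]·[m, b]ᵀ = [351, 44]ᵀ.
Determinant 152·7 − 16² = 808.
m = (351·7 − 16·44)/808 = 1753/808; b = (152·44 − 16·351)/808 = 134/101.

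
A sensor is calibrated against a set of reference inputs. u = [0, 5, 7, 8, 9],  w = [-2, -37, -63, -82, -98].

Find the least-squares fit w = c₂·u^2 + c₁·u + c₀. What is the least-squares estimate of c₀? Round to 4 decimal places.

The normal system XᵀX·[c₂, c₁, c₀]ᵀ = Xᵀw is [[13683, 1709, 219]; [1709, 219, 29]; [219, 29, 5]]·[c₂, c₁, c₀]ᵀ = [-17198, -2164, -282]ᵀ.
Inverting the 3×3 Gram matrix, [c₂, c₁, c₀]ᵀ = [-17919/19084, -43723/19084, -9473/4771]ᵀ.

c₀ = -1.9855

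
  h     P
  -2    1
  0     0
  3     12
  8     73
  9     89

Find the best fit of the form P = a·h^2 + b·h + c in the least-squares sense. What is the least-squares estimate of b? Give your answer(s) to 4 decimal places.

b = 1.3240

Sums needed: Σh^2·h^2 = 10754, Σh^2·h = 1260, Σh^2 = 158, Σh·h = 158, Σh = 18, Σ1 = 5.
For AᵀP: Σh^2·P = 11993, Σh·P = 1419, ΣP = 175.
Row-reducing yields a = 142487/147966, b = 65301/49322, c = -14515/73983.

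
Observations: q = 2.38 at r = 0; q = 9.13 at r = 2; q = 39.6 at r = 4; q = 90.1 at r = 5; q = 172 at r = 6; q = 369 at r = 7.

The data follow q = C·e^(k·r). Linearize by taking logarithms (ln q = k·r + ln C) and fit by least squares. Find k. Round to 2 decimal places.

Linearized form: ln q = k·r + ln C. From the 6 transformed points,
Sums: Σr = 24.0000, Σ(r)² = 130.0000, Σln q = 22.3167, Σr·ln q = 113.9036.
Normal system: [[130.0000, 24.0000]; [24.0000, 6]]·[k, ln C]ᵀ = [113.9036, 22.3167]ᵀ.
Δ = 130.0000·6 − (24.0000)² = 204.0000; k = (113.9036·6 − 24.0000·22.3167)/204.0000 = 0.72461, ln C = (130.0000·22.3167 − 24.0000·113.9036)/204.0000 = 0.82101.

k = 0.72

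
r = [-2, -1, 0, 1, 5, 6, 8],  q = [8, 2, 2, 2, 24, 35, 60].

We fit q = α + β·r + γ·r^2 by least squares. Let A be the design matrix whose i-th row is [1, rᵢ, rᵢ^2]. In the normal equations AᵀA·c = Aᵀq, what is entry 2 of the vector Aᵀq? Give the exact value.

Entry 2 ↔ basis r, so (Aᵀq)_{2} = Σᵢ (r)·qᵢ = (-2)·(8) + (-1)·(2) + (0)·(2) + (1)·(2) + (5)·(24) + (6)·(35) + (8)·(60) = 794.

794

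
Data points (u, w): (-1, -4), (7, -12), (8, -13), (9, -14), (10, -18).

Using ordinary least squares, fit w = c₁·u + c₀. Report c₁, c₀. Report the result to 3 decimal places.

c₁ = -1.132, c₀ = -4.728

Normal-equation sums: Σu·u = 295, Σu = 33, Σ1 = 5.
Moment sums: Σu·w = -490, Σw = -61.
Eliminating c₀: 5·(row 1) − 33·(row 2) gives 386·c₁ = 5·(-490) − 33·(-61) = -437, so c₁ = -437/386.
Then c₀ = ((-61) − 33·(-437/386))/5 = -1825/386.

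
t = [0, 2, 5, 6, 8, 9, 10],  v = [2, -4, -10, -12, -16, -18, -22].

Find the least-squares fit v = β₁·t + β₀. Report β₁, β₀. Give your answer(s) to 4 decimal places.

From the data, Σt·t = 310, Σt = 40, Σ1 = 7.
Moment sums: Σt·v = -640, Σv = -80.
So MᵀM·[β₁, β₀]ᵀ = Mᵀv: [[310, 40]; [40, 7]]·[β₁, β₀]ᵀ = [-640, -80]ᵀ.
Eliminating β₀: 7·(row 1) − 40·(row 2) gives 570·β₁ = 7·(-640) − 40·(-80) = -1280, so β₁ = -128/57.
Then β₀ = ((-80) − 40·(-128/57))/7 = 80/57.

β₁ = -2.2456, β₀ = 1.4035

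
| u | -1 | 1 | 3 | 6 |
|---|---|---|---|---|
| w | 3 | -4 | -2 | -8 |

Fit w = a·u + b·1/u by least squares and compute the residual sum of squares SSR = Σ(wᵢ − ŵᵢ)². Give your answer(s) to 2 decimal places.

SSR = 5.76

Entries of MᵀM: Σu·u = 47, Σu·1/u = 4, Σ1/u·1/u = 77/36.
Moment sums: Σu·w = -61, Σ1/u·w = -9.
Normal equations: [[47, 4]; [4, 77/36]]·[a, b]ᵀ = [-61, -9]ᵀ.
Eliminating b: (77/36)·(row 1) − 4·(row 2) gives (3043/36)·a = (77/36)·(-61) − 4·(-9) = -3401/36, so a = -19/17.
Then b = ((-9) − 4·(-19/17))/(77/36) = -36/17.
Residuals: -4/17, -13/17, 35/17, -16/17; SSR = 98/17.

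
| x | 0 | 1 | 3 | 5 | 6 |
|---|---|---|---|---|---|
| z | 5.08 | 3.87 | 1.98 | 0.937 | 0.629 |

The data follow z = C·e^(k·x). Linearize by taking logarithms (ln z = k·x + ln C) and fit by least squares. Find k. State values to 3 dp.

Let Y = ln z. Fitting Y = k·x + ln C by least squares:
XᵀX = [[71.0000, 15.0000]; [15.0000, 5]], rhs = [0.2954, 3.1330]ᵀ  (here Σx = 15.0000, Σ(x)² = 71.0000, Σln z = 3.1330, Σx·ln z = 0.2954).
Δ = 71.0000·5 − (15.0000)² = 130.0000; k = (0.2954·5 − 15.0000·3.1330)/130.0000 = -0.35013, ln C = (71.0000·3.1330 − 15.0000·0.2954)/130.0000 = 1.67699.

k = -0.350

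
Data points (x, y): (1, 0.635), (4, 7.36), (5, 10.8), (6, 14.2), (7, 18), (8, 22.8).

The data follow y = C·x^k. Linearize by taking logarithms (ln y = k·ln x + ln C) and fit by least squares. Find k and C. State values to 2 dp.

k = 1.72, C = 0.65

Taking logs, ln y = k·ln x + ln C, so regress ln y on ln x.
XᵀX = [[15.8331, 8.8128]; [8.8128, 6]], rhs = [23.4771, 12.5919]ᵀ  (here Σln x = 8.8128, Σ(ln x)² = 15.8331, Σln y = 12.5919, Σln x·ln y = 23.4771).
Δ = 15.8331·6 − (8.8128)² = 17.3327; k = (23.4771·6 − 8.8128·12.5919)/17.3327 = 1.72466, ln C = (15.8331·12.5919 − 8.8128·23.4771)/17.3327 = -0.43454, so C = exp(-0.43454) = 0.64756.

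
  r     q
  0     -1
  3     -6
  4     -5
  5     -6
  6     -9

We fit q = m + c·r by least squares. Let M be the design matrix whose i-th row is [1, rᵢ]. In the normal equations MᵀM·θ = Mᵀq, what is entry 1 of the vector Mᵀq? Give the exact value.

Entry 1 ↔ basis 1, so (Mᵀq)_{1} = Σᵢ qᵢ = (1)·(-1) + (1)·(-6) + (1)·(-5) + (1)·(-6) + (1)·(-9) = -27.

-27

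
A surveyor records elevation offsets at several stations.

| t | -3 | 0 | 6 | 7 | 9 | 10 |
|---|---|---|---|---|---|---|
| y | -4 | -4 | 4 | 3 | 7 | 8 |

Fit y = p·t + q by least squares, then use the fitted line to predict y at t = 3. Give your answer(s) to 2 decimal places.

Entries of AᵀA: Σt·t = 275, Σt = 29, Σ1 = 6.
And Σt·y = 200, Σy = 14.
AᵀA·[p, q]ᵀ = Aᵀy becomes [[275, 29]; [29, 6]]·[p, q]ᵀ = [200, 14]ᵀ.
Eliminating q: 6·(row 1) − 29·(row 2) gives 809·p = 6·200 − 29·14 = 794, so p = 794/809.
Then q = (14 − 29·(794/809))/6 = -1950/809.
At t = 3: ŷ = (794/809)·(3) + (-1950/809)·(1) = 432/809.

ŷ = 0.53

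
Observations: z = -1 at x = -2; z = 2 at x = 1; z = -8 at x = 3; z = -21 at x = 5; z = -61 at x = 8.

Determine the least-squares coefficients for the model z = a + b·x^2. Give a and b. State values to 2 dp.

a = 2.59, b = -0.99

Compute the Gram sums: Σ1 = 5, Σx^2 = 103, Σx^2·x^2 = 4819.
And Σz = -89, Σx^2·z = -4503.
Normal equations: [[5, 103]; [103, 4819]]·[a, b]ᵀ = [-89, -4503]ᵀ.
Determinant 5·4819 − 103² = 13486.
a = ((-89)·4819 − 103·(-4503))/13486 = 17459/6743; b = (5·(-4503) − 103·(-89))/13486 = -6674/6743.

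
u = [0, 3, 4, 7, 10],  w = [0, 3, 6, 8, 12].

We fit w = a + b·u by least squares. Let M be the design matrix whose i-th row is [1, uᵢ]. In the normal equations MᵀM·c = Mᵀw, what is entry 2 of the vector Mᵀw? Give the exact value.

209

Entry 2 ↔ basis u, so (Mᵀw)_{2} = Σᵢ (u)·wᵢ = (0)·(0) + (3)·(3) + (4)·(6) + (7)·(8) + (10)·(12) = 209.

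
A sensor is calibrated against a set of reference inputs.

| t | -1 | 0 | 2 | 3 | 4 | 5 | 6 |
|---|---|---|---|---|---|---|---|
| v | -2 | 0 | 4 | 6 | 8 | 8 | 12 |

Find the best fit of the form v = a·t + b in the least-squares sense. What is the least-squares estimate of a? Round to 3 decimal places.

a = 1.884

Forming AᵀA = [[91, 19]; [19, 7]] and Aᵀv = [172, 36]ᵀ gives AᵀA·[a, b]ᵀ = Aᵀv.
Δ = 91·7 − 19² = 276.
a = (172·7 − 19·36)/276 = 130/69; b = (91·36 − 19·172)/276 = 2/69.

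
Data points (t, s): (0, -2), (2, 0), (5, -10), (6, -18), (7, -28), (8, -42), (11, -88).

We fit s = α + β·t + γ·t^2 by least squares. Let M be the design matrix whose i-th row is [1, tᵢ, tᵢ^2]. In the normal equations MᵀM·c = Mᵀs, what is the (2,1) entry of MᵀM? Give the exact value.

Row 2 ↔ basis t, column 1 ↔ basis 1, so (MᵀM)_{2,1} = Σᵢ t = (0)·(1) + (2)·(1) + (5)·(1) + (6)·(1) + (7)·(1) + (8)·(1) + (11)·(1) = 39.

39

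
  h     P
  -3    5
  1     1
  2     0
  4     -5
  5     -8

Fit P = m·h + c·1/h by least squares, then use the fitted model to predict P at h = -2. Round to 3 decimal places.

P̂ = 1.679

From the data, Σh·h = 55, Σh·1/h = 5, Σ1/h·1/h = 5269/3600.
Right-hand side: Σh·P = -74, Σ1/h·P = -211/60.
AᵀA·[m, c]ᵀ = AᵀP becomes [[55, 5]; [5, 5269/3600]]·[m, c]ᵀ = [-74, -211/60]ᵀ.
Determinant 55·(5269/3600) − 5² = 39959/720.
m = ((-74)·(5269/3600) − 5·(-211/60))/(39959/720) = -326606/199795; c = (55·(-211/60) − 5·(-74))/(39959/720) = 127140/39959.
At h = -2: P̂ = (-326606/199795)·(-2) + (127140/39959)·(-1/2) = 335362/199795.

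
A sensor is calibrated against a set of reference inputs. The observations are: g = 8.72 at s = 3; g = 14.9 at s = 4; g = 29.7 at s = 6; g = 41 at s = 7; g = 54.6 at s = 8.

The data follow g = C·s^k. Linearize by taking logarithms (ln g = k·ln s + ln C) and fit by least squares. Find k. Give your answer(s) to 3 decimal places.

k = 1.841

With ln gᵢ as the transformed response and ln sᵢ as the regressor:
XᵀX = [[14.4498, 8.3020]; [8.3020, 5]], rhs = [27.7443, 15.9717]ᵀ  (here Σln s = 8.3020, Σ(ln s)² = 14.4498, Σln g = 15.9717, Σln s·ln g = 27.7443).
Slope k = (n·Σln s·ln g − Σln s·Σln g)/(n·Σ(ln s)² − (Σln s)²) = (5·27.7443 − 8.3020·15.9717)/3.3255 = 1.84146; ln C = (Σln g − k·Σln s)/n = 0.13678.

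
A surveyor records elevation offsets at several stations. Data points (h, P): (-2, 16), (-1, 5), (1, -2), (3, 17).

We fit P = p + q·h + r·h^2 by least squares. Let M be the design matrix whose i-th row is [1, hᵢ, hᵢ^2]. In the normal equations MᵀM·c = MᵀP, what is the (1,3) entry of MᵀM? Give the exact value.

Row 1 ↔ basis 1, column 3 ↔ basis h^2, so (MᵀM)_{1,3} = Σᵢ h^2 = (1)·(4) + (1)·(1) + (1)·(1) + (1)·(9) = 15.

15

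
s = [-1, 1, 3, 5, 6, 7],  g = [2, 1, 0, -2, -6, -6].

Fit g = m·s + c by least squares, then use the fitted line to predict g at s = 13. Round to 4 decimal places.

Normal-equation sums: Σs·s = 121, Σs = 21, Σ1 = 6.
For Aᵀg: Σs·g = -89, Σg = -11.
Δ = 121·6 − 21² = 285.
m = ((-89)·6 − 21·(-11))/285 = -101/95; c = (121·(-11) − 21·(-89))/285 = 538/285.
At s = 13: ĝ = (-101/95)·(13) + (538/285)·(1) = -179/15.

ĝ = -11.9333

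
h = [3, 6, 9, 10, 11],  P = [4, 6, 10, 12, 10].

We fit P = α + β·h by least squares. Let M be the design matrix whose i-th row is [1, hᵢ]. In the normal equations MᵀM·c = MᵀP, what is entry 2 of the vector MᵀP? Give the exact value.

368

Entry 2 ↔ basis h, so (MᵀP)_{2} = Σᵢ (h)·Pᵢ = (3)·(4) + (6)·(6) + (9)·(10) + (10)·(12) + (11)·(10) = 368.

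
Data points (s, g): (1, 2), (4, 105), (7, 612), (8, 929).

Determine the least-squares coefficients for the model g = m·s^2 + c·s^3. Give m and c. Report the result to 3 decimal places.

m = -1.459, c = 1.996

Setting ∂/∂m … = 0 gives: 6754·m + 50600·c = 91126;  50600·m + 383890·c = 692286.
(Σs^2·s^2 = 6754, Σs^2·s^3 = 50600, Σs^3·s^3 = 383890, Σs^2·g = 91126, Σs^3·g = 692286.)
Determinant 6754·383890 − 50600² = 32433060.
m = (91126·383890 − 50600·692286)/32433060 = -2365573/1621653; c = (6754·692286 − 50600·91126)/32433060 = 1471001/737115.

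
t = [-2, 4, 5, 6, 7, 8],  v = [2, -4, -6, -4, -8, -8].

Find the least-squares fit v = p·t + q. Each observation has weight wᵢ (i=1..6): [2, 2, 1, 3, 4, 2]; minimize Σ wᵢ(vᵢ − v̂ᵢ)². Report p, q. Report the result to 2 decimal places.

Normal-equation sums: Σwᵢ·t·t = 497, Σwᵢ·t = 71, Σwᵢ·1 = 14.
And Σwᵢ·t·v = -494, Σwᵢ·v = -70.
MᵀWM·[p, q]ᵀ = MᵀWv becomes [[497, 71]; [71, 14]]·[p, q]ᵀ = [-494, -70]ᵀ.
det = 497·14 − 71² = 1917.
p = ((-494)·14 − 71·(-70))/1917 = -1946/1917; q = (497·(-70) − 71·(-494))/1917 = 4/27.

p = -1.02, q = 0.15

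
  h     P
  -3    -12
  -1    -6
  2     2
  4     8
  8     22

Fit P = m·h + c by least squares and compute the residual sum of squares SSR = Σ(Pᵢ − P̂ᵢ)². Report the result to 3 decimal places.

Forming MᵀM = [[94, 10]; [10, 5]] and MᵀP = [254, 14]ᵀ gives MᵀM·[m, c]ᵀ = MᵀP.
Determinant 94·5 − 10² = 370.
m = (254·5 − 10·14)/370 = 113/37; c = (94·14 − 10·254)/370 = -612/185.
Residuals: 87/185, 67/185, -4/5, -168/185, 162/185; SSR = 478/185.

SSR = 2.584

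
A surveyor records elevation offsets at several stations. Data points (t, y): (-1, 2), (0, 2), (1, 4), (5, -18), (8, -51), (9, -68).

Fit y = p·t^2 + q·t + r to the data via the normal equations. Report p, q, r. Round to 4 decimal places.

p = -0.9364, q = 0.5866, r = 3.1930

Sums needed: Σt^2·t^2 = 11284, Σt^2·t = 1366, Σt^2 = 172, Σt·t = 172, Σt = 22, Σ1 = 6.
Moment sums: Σt^2·y = -9216, Σt·y = -1108, Σy = -129.
Inverting the 3×3 Gram matrix, [p, q, r]ᵀ = [-5051/5394, 1582/2697, 5741/1798]ᵀ.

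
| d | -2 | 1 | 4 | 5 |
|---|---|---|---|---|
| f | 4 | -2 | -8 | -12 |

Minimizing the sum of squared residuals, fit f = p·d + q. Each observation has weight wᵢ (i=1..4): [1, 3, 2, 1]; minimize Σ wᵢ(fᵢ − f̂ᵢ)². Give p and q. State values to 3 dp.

p = -2.167, q = 0.048

Normal-equation sums: Σwᵢ·d·d = 64, Σwᵢ·d = 14, Σwᵢ·1 = 7.
And Σwᵢ·d·f = -138, Σwᵢ·f = -30.
Normal equations: [[64, 14]; [14, 7]]·[p, q]ᵀ = [-138, -30]ᵀ.
Δ = 64·7 − 14² = 252.
p = ((-138)·7 − 14·(-30))/252 = -13/6; q = (64·(-30) − 14·(-138))/252 = 1/21.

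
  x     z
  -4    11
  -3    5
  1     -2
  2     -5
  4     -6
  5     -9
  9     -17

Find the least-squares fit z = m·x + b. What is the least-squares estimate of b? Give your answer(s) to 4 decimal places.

Compute the Gram sums: Σx·x = 152, Σx = 14, Σ1 = 7.
Moment sums: Σx·z = -293, Σz = -23.
MᵀM·[m, b]ᵀ = Mᵀz becomes [[152, 14]; [14, 7]]·[m, b]ᵀ = [-293, -23]ᵀ.
Eliminating b: 7·(row 1) − 14·(row 2) gives 868·m = 7·(-293) − 14·(-23) = -1729, so m = -247/124.
Then b = ((-23) − 14·(-247/124))/7 = 303/434.

b = 0.6982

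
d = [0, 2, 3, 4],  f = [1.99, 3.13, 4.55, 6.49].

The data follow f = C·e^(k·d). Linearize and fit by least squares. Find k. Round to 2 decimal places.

With ln fᵢ as the transformed response and dᵢ as the regressor:
AᵀA = [[29.0000, 9.0000]; [9.0000, 4]], rhs = [14.3085, 5.2146]ᵀ  (here Σd = 9.0000, Σ(d)² = 29.0000, Σln f = 5.2146, Σd·ln f = 14.3085).
Solving (det = 35.0000): k = 0.29437, ln C = 0.64131.

k = 0.29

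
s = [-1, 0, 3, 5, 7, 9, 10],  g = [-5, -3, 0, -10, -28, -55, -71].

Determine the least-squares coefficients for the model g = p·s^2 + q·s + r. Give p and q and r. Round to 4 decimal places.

The normal system MᵀM·[p, q, r]ᵀ = Mᵀg is [[19669, 2223, 265]; [2223, 265, 33]; [265, 33, 7]]·[p, q, r]ᵀ = [-13182, -1446, -172]ᵀ.
Row-reducing yields p = -195131/186249, q = 218429/62083, r = -278512/186249.

p = -1.0477, q = 3.5183, r = -1.4954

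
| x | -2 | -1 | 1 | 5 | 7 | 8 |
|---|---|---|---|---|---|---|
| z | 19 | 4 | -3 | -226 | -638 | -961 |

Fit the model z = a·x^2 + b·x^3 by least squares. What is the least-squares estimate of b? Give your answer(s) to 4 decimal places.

Entries of MᵀM: Σx^2·x^2 = 7140, Σx^2·x^3 = 52668, Σx^3·x^3 = 395484.
For Mᵀz: Σx^2·z = -98339, Σx^3·z = -739275.
Determinant 7140·395484 − 52668² = 49837536.
a = ((-98339)·395484 − 52668·(-739275))/49837536 = 464944/519141; b = (7140·(-739275) − 52668·(-98339))/49837536 = -196637/98884.

b = -1.9886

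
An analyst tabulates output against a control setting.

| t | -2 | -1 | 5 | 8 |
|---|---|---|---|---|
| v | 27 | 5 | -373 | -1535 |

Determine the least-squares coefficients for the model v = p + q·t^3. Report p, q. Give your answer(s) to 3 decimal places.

p = 2.455, q = -3.003

Entries of MᵀM: Σ1 = 4, Σt^3 = 628, Σt^3·t^3 = 277834.
For Mᵀv: Σv = -1876, Σt^3·v = -832766.
MᵀM·[p, q]ᵀ = Mᵀv becomes [[4, 628]; [628, 277834]]·[p, q]ᵀ = [-1876, -832766]ᵀ.
Δ = 4·277834 − 628² = 716952.
p = ((-1876)·277834 − 628·(-832766))/716952 = 220058/89619; q = (4·(-832766) − 628·(-1876))/716952 = -269117/89619.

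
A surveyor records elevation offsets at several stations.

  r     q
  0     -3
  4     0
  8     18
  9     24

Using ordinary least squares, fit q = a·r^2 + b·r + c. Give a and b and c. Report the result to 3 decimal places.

Compute the Gram sums: Σr^2·r^2 = 10913, Σr^2·r = 1305, Σr^2 = 161, Σr·r = 161, Σr = 21, Σ1 = 4.
Right-hand side: Σr^2·q = 3096, Σr·q = 360, Σq = 39.
Normal equations: [[10913, 1305, 161]; [1305, 161, 21]; [161, 21, 4]]·[a, b, c]ᵀ = [3096, 360, 39]ᵀ.
Inverting the 3×3 Gram matrix, [a, b, c]ᵀ = [6081/13592, -13509/13592, -10329/3398]ᵀ.

a = 0.447, b = -0.994, c = -3.040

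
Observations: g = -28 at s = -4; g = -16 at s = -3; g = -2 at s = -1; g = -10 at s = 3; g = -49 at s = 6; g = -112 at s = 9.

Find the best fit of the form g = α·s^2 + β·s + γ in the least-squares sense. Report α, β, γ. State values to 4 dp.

α = -1.4963, β = 0.9557, γ = 0.1465

The normal equations are: 8276·α + 880·β + 152·γ = -11520;  880·α + 152·β + 10·γ = -1170;  152·α + 10·β + 6·γ = -217.
(Σs^2·s^2 = 8276, Σs^2·s = 880, Σs^2 = 152, Σs·s = 152, Σs = 10, Σ1 = 6, Σs^2·g = -11520, Σs·g = -1170, Σg = -217.)
Solving the 3×3 system (Gaussian elimination) gives α = -38564/25773, β = 49265/51546, γ = 1259/8591.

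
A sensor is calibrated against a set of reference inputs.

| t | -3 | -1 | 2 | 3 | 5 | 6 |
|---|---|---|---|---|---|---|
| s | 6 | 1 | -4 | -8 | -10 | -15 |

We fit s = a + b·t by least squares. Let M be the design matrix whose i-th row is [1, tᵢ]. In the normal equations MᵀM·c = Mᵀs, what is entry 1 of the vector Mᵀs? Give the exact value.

-30

Entry 1 ↔ basis 1, so (Mᵀs)_{1} = Σᵢ sᵢ = (1)·(6) + (1)·(1) + (1)·(-4) + (1)·(-8) + (1)·(-10) + (1)·(-15) = -30.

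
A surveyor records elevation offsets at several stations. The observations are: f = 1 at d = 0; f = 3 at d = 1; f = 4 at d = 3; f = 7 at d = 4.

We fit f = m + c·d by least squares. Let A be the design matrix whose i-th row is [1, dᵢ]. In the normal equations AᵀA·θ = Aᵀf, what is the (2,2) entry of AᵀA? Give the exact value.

26

Row 2 ↔ basis d, column 2 ↔ basis d, so (AᵀA)_{2,2} = Σᵢ (d)·(d) = (0)·(0) + (1)·(1) + (3)·(3) + (4)·(4) = 26.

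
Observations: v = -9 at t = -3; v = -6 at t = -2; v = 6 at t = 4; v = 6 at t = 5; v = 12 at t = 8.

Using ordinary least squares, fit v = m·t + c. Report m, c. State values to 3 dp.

m = 1.877, c = -2.704

From the data, Σt·t = 118, Σt = 12, Σ1 = 5.
Right-hand side: Σt·v = 189, Σv = 9.
det = 118·5 − 12² = 446.
m = (189·5 − 12·9)/446 = 837/446; c = (118·9 − 12·189)/446 = -603/223.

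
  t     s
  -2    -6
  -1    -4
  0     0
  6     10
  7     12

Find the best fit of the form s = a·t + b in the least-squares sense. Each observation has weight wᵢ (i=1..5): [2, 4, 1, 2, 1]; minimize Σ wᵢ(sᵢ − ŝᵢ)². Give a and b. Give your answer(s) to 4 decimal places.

With design matrix M, MᵀWM = [[133, 11]; [11, 10]] and MᵀWs = [244, 4]ᵀ.
Determinant 133·10 − 11² = 1209.
a = (244·10 − 11·4)/1209 = 2396/1209; b = (133·4 − 11·244)/1209 = -2152/1209.

a = 1.9818, b = -1.7800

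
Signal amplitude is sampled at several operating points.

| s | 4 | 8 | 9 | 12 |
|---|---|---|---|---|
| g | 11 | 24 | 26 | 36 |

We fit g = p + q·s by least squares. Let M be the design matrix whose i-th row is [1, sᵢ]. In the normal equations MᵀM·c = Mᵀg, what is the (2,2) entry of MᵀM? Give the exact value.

305

Row 2 ↔ basis s, column 2 ↔ basis s, so (MᵀM)_{2,2} = Σᵢ (s)·(s) = (4)·(4) + (8)·(8) + (9)·(9) + (12)·(12) = 305.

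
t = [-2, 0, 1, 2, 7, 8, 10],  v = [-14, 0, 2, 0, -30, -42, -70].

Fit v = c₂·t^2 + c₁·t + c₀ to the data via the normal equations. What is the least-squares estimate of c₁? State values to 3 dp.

Sums needed: Σt^2·t^2 = 16530, Σt^2·t = 1856, Σt^2 = 222, Σt·t = 222, Σt = 26, Σ1 = 7.
Moment sums: Σt^2·v = -11212, Σt·v = -1216, Σv = -154.
Inverting the 3×3 Gram matrix, [c₂, c₁, c₀]ᵀ = [-226576/221201, 727454/221201, -382698/221201]ᵀ.

c₁ = 3.289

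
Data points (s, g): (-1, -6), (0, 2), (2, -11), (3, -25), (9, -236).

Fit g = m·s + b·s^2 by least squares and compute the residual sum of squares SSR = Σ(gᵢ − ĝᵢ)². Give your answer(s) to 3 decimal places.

Sums needed: Σs·s = 95, Σs·s^2 = 763, Σs^2·s^2 = 6659.
Right-hand side: Σs·g = -2215, Σs^2·g = -19391.
So AᵀA·[m, b]ᵀ = Aᵀg: [[95, 763]; [763, 6659]]·[m, b]ᵀ = [-2215, -19391]ᵀ.
Determinant 95·6659 − 763² = 50436.
m = ((-2215)·6659 − 763·(-19391))/50436 = 1268/1401; b = (95·(-19391) − 763·(-2215))/50436 = -4225/1401.
Residuals: -971/467, 2, -349/467, -268/467, 59/467; SSR = 4309/467.

SSR = 9.227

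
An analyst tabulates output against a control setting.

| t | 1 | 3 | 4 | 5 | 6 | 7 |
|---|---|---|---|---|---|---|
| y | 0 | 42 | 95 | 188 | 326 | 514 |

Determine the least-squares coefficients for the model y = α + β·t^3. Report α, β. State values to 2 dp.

α = -0.09, β = 1.50

Entries of AᵀA: Σ1 = 6, Σt^3 = 776, Σt^3·t^3 = 184756.
For Aᵀy: Σy = 1165, Σt^3·y = 277432.
Normal equations: [[6, 776]; [776, 184756]]·[α, β]ᵀ = [1165, 277432]ᵀ.
Δ = 6·184756 − 776² = 506360.
α = (1165·184756 − 776·277432)/506360 = -11623/126590; β = (6·277432 − 776·1165)/506360 = 95069/63295.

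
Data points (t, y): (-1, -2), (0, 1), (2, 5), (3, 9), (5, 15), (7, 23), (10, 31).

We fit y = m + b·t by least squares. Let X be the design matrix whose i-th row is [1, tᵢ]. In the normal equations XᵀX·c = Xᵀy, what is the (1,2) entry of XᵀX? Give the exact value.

26

Row 1 ↔ basis 1, column 2 ↔ basis t, so (XᵀX)_{1,2} = Σᵢ t = (1)·(-1) + (1)·(0) + (1)·(2) + (1)·(3) + (1)·(5) + (1)·(7) + (1)·(10) = 26.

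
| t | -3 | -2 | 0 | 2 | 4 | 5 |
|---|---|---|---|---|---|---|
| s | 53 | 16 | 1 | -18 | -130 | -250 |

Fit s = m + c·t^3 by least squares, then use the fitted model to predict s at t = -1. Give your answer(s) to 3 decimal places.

ŝ = 1.349

The normal equations are: 6·m + 162·c = -328;  162·m + 20578·c = -41273.
Eliminating c: 20578·(row 1) − 162·(row 2) gives 97224·m = 20578·(-328) − 162·(-41273) = -63358, so m = -31679/48612.
Then c = ((-41273) − 162·(-31679/48612))/20578 = -32417/16204.
At t = -1: ŝ = (-31679/48612)·(1) + (-32417/16204)·(-1) = 16393/12153.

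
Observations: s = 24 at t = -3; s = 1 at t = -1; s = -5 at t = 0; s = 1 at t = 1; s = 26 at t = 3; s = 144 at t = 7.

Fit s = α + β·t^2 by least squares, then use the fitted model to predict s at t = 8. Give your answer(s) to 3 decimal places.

Compute the Gram sums: Σ1 = 6, Σt^2 = 69, Σt^2·t^2 = 2565.
And Σs = 191, Σt^2·s = 7508.
Normal equations: [[6, 69]; [69, 2565]]·[α, β]ᵀ = [191, 7508]ᵀ.
det = 6·2565 − 69² = 10629.
α = (191·2565 − 69·7508)/10629 = -9379/3543; β = (6·7508 − 69·191)/10629 = 3541/1181.
At t = 8: ŝ = (-9379/3543)·(1) + (3541/1181)·(64) = 670493/3543.

ŝ = 189.244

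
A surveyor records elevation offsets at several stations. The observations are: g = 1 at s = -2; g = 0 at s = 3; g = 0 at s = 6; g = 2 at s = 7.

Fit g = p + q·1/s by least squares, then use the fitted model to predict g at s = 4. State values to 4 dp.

The normal system XᵀX·[p, q]ᵀ = Xᵀg is [[4, 1/7]; [1/7, 361/882]]·[p, q]ᵀ = [3, -3/14]ᵀ.
det = 4·(361/882) − (1/7)² = 713/441.
p = (3·(361/882) − (1/7)·(-3/14))/(713/441) = 555/713; q = (4·(-3/14) − (1/7)·3)/(713/441) = -567/713.
At s = 4: ĝ = (555/713)·(1) + (-567/713)·(1/4) = 1653/2852.

ĝ = 0.5796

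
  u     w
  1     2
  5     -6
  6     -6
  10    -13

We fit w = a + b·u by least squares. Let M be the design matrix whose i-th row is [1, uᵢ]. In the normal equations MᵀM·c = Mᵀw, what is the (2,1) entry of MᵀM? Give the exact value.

22

Row 2 ↔ basis u, column 1 ↔ basis 1, so (MᵀM)_{2,1} = Σᵢ u = (1)·(1) + (5)·(1) + (6)·(1) + (10)·(1) = 22.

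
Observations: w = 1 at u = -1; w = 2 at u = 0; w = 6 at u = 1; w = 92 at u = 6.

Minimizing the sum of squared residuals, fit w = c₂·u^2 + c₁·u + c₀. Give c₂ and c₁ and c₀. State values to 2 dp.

The normal system AᵀA·[c₂, c₁, c₀]ᵀ = Aᵀw is [[1298, 216, 38]; [216, 38, 6]; [38, 6, 4]]·[c₂, c₁, c₀]ᵀ = [3319, 557, 101]ᵀ.
Inverting the 3×3 Gram matrix, [c₂, c₁, c₀]ᵀ = [3951/1892, 4793/1892, 3049/1892]ᵀ.

c₂ = 2.09, c₁ = 2.53, c₀ = 1.61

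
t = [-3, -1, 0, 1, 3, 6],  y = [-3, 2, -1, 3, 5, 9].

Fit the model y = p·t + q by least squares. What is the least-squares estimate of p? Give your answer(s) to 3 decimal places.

Normal-equation sums: Σt·t = 56, Σt = 6, Σ1 = 6.
And Σt·y = 79, Σy = 15.
MᵀM·[p, q]ᵀ = Mᵀy becomes [[56, 6]; [6, 6]]·[p, q]ᵀ = [79, 15]ᵀ.
Eliminating q: 6·(row 1) − 6·(row 2) gives 300·p = 6·79 − 6·15 = 384, so p = 32/25.
Then q = (15 − 6·(32/25))/6 = 61/50.

p = 1.280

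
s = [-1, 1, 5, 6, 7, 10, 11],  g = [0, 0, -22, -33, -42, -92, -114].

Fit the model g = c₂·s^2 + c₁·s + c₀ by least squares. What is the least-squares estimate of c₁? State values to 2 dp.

AᵀA·[c₂, c₁, c₀]ᵀ = Aᵀg reads: 28965·c₂ + 3015·c₁ + 333·c₀ = -26790;  3015·c₂ + 333·c₁ + 39·c₀ = -2776;  333·c₂ + 39·c₁ + 7·c₀ = -303.
(Σs^2·s^2 = 28965, Σs^2·s = 3015, Σs^2 = 333, Σs·s = 333, Σs = 39, Σ1 = 7, Σs^2·g = -26790, Σs·g = -2776, Σg = -303.)
Row-reducing yields c₂ = -4735/4824, c₁ = 6311/14472, c₀ = 590/603.

c₁ = 0.44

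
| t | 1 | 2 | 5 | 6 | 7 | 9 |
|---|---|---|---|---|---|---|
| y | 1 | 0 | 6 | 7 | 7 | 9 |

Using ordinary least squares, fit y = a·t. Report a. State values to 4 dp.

MᵀM·[a]ᵀ = Mᵀy reads: 196·a = 203.
Hence a = 203 / 196 ≈ 1.03571.

a = 1.0357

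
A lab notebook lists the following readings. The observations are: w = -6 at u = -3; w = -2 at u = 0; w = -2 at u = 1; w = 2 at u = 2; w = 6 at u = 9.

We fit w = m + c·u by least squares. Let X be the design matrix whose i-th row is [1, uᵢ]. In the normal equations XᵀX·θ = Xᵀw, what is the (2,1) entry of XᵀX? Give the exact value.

Row 2 ↔ basis u, column 1 ↔ basis 1, so (XᵀX)_{2,1} = Σᵢ u = (-3)·(1) + (0)·(1) + (1)·(1) + (2)·(1) + (9)·(1) = 9.

9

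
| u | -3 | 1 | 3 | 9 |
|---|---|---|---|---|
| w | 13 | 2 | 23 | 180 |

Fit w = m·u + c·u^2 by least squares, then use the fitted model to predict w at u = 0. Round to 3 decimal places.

ŵ = 0.000

Setting ∂/∂m … = 0 gives: 100·m + 730·c = 1652;  730·m + 6724·c = 14906.
Δ = 100·6724 − 730² = 139500.
m = (1652·6724 − 730·14906)/139500 = 18889/11625; c = (100·14906 − 730·1652)/139500 = 4744/2325.
At u = 0: ŵ = (18889/11625)·(0) + (4744/2325)·(0) = 0.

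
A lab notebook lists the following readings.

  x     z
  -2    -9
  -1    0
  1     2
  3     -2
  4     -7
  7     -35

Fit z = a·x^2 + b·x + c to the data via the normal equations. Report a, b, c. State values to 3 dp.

a = -1.064, b = 2.252, c = 1.187

The normal equations are: 2756·a + 426·b + 80·c = -1879;  426·a + 80·b + 12·c = -259;  80·a + 12·b + 6·c = -51.
Inverting the 3×3 Gram matrix, [a, b, c]ᵀ = [-777/730, 11509/5110, 6067/5110]ᵀ.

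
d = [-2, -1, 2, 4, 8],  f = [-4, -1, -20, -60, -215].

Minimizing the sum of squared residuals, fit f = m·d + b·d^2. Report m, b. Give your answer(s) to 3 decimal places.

m = -3.534, b = -2.916

Setting ∂/∂m … = 0 gives: 89·m + 575·b = -1991;  575·m + 4385·b = -14817.
det = 89·4385 − 575² = 59640.
m = ((-1991)·4385 − 575·(-14817))/59640 = -5269/1491; b = (89·(-14817) − 575·(-1991))/59640 = -21736/7455.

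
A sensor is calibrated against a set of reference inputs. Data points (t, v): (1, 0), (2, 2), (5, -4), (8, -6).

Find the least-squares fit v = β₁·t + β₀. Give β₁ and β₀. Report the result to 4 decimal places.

β₁ = -1.0667, β₀ = 2.2667

The normal system XᵀX·[β₁, β₀]ᵀ = Xᵀv is [[94, 16]; [16, 4]]·[β₁, β₀]ᵀ = [-64, -8]ᵀ.
Δ = 94·4 − 16² = 120.
β₁ = ((-64)·4 − 16·(-8))/120 = -16/15; β₀ = (94·(-8) − 16·(-64))/120 = 34/15.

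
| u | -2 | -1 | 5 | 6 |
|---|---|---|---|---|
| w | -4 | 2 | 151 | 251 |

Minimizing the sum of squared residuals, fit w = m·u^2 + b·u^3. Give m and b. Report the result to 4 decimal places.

With design matrix X, XᵀX = [[1938, 10868]; [10868, 62346]] and Xᵀw = [12797, 73121]ᵀ.
Determinant 1938·62346 − 10868² = 2713124.
m = (12797·62346 − 10868·73121)/2713124 = 1581367/1356562; b = (1938·73121 − 10868·12797)/2713124 = 69229/71398.

m = 1.1657, b = 0.9696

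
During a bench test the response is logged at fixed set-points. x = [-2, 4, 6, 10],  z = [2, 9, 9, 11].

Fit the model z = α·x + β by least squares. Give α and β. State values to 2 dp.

α = 0.75, β = 4.36

Normal-equation sums: Σx·x = 156, Σx = 18, Σ1 = 4.
For Aᵀz: Σx·z = 196, Σz = 31.
Normal equations: [[156, 18]; [18, 4]]·[α, β]ᵀ = [196, 31]ᵀ.
Eliminating β: 4·(row 1) − 18·(row 2) gives 300·α = 4·196 − 18·31 = 226, so α = 113/150.
Then β = (31 − 18·(113/150))/4 = 109/25.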